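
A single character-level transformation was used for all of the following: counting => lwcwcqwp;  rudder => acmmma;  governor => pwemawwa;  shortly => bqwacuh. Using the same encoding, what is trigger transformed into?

caqppma

The shift depends on letter class: consonant c→l is +9, but vowel o→w is +8. Vowels shift forward by 8 and consonants shift forward by 9.
Applying it to trigger: t(cons)+9=c, r(cons)+9=a, i(vowel)+8=q, g(cons)+9=p, g(cons)+9=p, e(vowel)+8=m, r(cons)+9=a.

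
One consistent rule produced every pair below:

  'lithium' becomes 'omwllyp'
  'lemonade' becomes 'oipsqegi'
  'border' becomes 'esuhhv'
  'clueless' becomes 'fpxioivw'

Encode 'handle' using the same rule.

keqhoi

Shifts by position in lithium: pos 0: l→o (+3), pos 1: i→m (+4), pos 2: t→w (+3), pos 3: h→l (+4) — repeating every 2. A repeating key of period 2 is used — shifts +3, +4 over and over.
For handle: h+3=k, a+4=e, n+3=q, d+4=h, l+3=o, e+4=i.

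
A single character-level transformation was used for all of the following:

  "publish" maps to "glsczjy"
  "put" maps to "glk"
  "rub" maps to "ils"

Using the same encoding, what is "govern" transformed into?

xfmvie

Compare letters: p→g is +17, u→l is +17, b→s is +17 — a constant shift. This is a Caesar cipher with shift 17.
For govern: g+17=x, o+17=f, v+17=m, e+17=v, r+17=i, n+17=e.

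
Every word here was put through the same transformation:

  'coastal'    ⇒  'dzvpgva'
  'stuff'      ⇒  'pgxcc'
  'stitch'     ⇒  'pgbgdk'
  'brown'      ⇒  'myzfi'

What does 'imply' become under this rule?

c(2)→d(3) and o(14)→z(25) fit y≡17x+21 (mod 26); the inverse of 17 mod 26 is 23. Each letter's alphabet position (a=0..z=25) is mapped through 17·x+21 mod 26 — an affine cipher.
On imply: i(8)→17·8+21≡1=b; m(12)→17·12+21≡17=r; p(15)→17·15+21≡16=q; l(11)→17·11+21≡0=a; y(24)→17·24+21≡13=n (all mod 26).

brqan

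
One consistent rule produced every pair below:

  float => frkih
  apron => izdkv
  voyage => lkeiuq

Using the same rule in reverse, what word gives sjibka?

shadow

f(5)→f(5) and l(11)→r(17) fit y≡15x+8 (mod 26); the inverse of 15 mod 26 is 7. Each letter's alphabet position (a=0..z=25) is mapped through 15·x+8 mod 26 — an affine cipher.
Reversing it on sjibka: s(18)→7·(18−8)≡18=s; j(9)→7·(9−8)≡7=h; i(8)→7·(8−8)≡0=a; b(1)→7·(1−8)≡3=d; k(10)→7·(10−8)≡14=o; a(0)→7·(0−8)≡22=w (all mod 26).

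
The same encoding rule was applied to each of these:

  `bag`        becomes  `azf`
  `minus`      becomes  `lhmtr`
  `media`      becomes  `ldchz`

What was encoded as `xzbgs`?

yacht

This is a Caesar cipher with shift 25.
Reversing it on xzbgs: x−25=y, z−25=a, b−25=c, g−25=h, s−25=t.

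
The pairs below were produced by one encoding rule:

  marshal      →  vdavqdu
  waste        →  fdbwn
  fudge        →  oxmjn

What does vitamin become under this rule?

elcdvlw

Shifts by position in marshal: pos 0: m→v (+9), pos 1: a→d (+3), pos 2: r→a (+9), pos 3: s→v (+3) — repeating every 2. A repeating key of period 2 is used — shifts +9, +3 over and over.
Applying it to vitamin: v+9=e, i+3=l, t+9=c, a+3=d, m+9=v, i+3=l, n+9=w.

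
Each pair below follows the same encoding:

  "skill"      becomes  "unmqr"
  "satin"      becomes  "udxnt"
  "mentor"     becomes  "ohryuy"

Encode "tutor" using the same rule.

In skill: s→u is +2, k→n is +3, i→m is +4, l→q is +5 — the shift increases by 1 each position. Letter i (0-indexed) is shifted by i+2, so successive shifts are 2, 3, 4, ….
For tutor: t+2=v, u+3=x, t+4=x, o+5=t, r+6=x.

vxxtx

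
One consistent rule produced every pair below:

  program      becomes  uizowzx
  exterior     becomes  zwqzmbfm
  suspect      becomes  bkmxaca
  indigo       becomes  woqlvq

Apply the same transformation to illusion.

The output letters match the input read backwards, each shifted +8: program reversed is margorp. The word is reversed, then every letter is shifted forward by 8.
On illusion: reverse → noisulli; then shift: n+8=v, o+8=w, i+8=q, s+8=a, u+8=c, l+8=t, l+8=t, i+8=q.

vwqacttq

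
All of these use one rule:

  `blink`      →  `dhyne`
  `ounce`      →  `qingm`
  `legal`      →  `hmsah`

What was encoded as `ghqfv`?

cloth

b(1)→d(3) and l(11)→h(7) fit y≡3x+0 (mod 26); the inverse of 3 mod 26 is 9. Treating letters as 0–25, the rule is x ↦ 3x + 0 (mod 26).
Decoding ghqfv: g(6)→9·(6−0)≡2=c; h(7)→9·(7−0)≡11=l; q(16)→9·(16−0)≡14=o; f(5)→9·(5−0)≡19=t; v(21)→9·(21−0)≡7=h (all mod 26).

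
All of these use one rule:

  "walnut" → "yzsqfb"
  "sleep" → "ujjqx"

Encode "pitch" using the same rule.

The output letters match the input read backwards, each shifted +5: walnut reversed is tunlaw. Two steps: reverse the string, then apply a Caesar shift of +5.
On pitch: reverse → hctip; then shift: h+5=m, c+5=h, t+5=y, i+5=n, p+5=u.

mhynu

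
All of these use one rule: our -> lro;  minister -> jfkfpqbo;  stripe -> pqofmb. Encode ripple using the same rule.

ofmmib

Every letter moves 23 places later in the alphabet, wrapping around z→a.
On ripple: r+23=o, i+23=f, p+23=m, p+23=m, l+23=i, e+23=b.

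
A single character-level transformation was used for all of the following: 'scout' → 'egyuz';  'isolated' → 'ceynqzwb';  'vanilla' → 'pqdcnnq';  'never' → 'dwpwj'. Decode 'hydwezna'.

honestly

Each letter's alphabet position (a=0..z=25) is mapped through 21·x+16 mod 26 — an affine cipher.
Decoding hydwezna: h(7)→5·(7−16)≡7=h; y(24)→5·(24−16)≡14=o; d(3)→5·(3−16)≡13=n; w(22)→5·(22−16)≡4=e; e(4)→5·(4−16)≡18=s; z(25)→5·(25−16)≡19=t; n(13)→5·(13−16)≡11=l; a(0)→5·(0−16)≡24=y (all mod 26).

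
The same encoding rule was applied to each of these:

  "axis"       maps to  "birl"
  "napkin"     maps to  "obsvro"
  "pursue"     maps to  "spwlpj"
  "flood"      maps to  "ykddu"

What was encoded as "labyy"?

Each letter's alphabet position (a=0..z=25) is mapped through 15·x+1 mod 26 — an affine cipher.
Decoding labyy: l(11)→7·(11−1)≡18=s; a(0)→7·(0−1)≡19=t; b(1)→7·(1−1)≡0=a; y(24)→7·(24−1)≡5=f; y(24)→7·(24−1)≡5=f (all mod 26).

staff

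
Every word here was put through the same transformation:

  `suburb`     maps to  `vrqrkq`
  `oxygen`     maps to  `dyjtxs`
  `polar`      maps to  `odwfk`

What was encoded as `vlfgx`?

Each letter's alphabet position (a=0..z=25) is mapped through 11·x+5 mod 26 — an affine cipher.
Undoing it on vlfgx: v(21)→19·(21−5)≡18=s; l(11)→19·(11−5)≡10=k; f(5)→19·(5−5)≡0=a; g(6)→19·(6−5)≡19=t; x(23)→19·(23−5)≡4=e (all mod 26).

skate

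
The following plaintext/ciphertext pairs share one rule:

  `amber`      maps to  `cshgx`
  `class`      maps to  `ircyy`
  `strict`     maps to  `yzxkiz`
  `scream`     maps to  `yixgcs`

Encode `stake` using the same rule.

yzcqg

The rule splits by letter class: vowels +2, consonants +6.
For stake: s(cons)+6=y, t(cons)+6=z, a(vowel)+2=c, k(cons)+6=q, e(vowel)+2=g.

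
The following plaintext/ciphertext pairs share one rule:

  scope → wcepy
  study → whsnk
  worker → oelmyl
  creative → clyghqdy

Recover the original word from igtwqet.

mansion

s(18)→w(22) and c(2)→c(2) fit y≡11x+6 (mod 26); the inverse of 11 mod 26 is 19. Each letter's alphabet position (a=0..z=25) is mapped through 11·x+6 mod 26 — an affine cipher.
Decoding igtwqet: i(8)→19·(8−6)≡12=m; g(6)→19·(6−6)≡0=a; t(19)→19·(19−6)≡13=n; w(22)→19·(22−6)≡18=s; q(16)→19·(16−6)≡8=i; e(4)→19·(4−6)≡14=o; t(19)→19·(19−6)≡13=n (all mod 26).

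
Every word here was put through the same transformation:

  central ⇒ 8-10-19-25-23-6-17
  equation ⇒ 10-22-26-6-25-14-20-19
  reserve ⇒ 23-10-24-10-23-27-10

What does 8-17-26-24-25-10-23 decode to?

Each letter is replaced by its alphabet position (a=1..z=26) + 5.
Decoding 8-17-26-24-25-10-23: 8→(8−5)÷1=3=c, 17→(17−5)÷1=12=l, 26→(26−5)÷1=21=u, 24→(24−5)÷1=19=s, 25→(25−5)÷1=20=t, 10→(10−5)÷1=5=e, 23→(23−5)÷1=18=r.

cluster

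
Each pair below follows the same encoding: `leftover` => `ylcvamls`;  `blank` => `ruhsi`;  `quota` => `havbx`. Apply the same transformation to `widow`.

dvkpd

The word is reversed, then every letter is shifted forward by 7.
Applying it to widow: reverse → wodiw; then shift: w+7=d, o+7=v, d+7=k, i+7=p, w+7=d.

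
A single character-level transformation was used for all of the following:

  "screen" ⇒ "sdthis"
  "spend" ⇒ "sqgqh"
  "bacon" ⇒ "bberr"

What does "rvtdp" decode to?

rural

In screen: s→s is +0, c→d is +1, r→t is +2, e→h is +3 — the shift increases by 1 each position. The shift increases by 1 at each position, starting from +0: 0, 1, 2, ….
Reversing it on rvtdp: r−0=r, v−1=u, t−2=r, d−3=a, p−4=l.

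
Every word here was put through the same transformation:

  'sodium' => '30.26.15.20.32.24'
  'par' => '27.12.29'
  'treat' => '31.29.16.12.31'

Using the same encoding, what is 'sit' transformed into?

s is letter #19 and maps to 30: an offset of 11. Each letter is replaced by its alphabet position (a=1..z=26) + 11.
For sit: s=19→30, i=9→20, t=20→31.

30.20.31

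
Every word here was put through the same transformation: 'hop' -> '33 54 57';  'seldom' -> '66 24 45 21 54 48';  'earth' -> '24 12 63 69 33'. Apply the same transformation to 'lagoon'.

45 12 30 54 54 51

h(#8)→33 and o(#15)→54: differences scale by 3, so n = 3·pos + 9. Each letter becomes 3×(its alphabet position, a=1..z=26) + 9.
On lagoon: l=12→45, a=1→12, g=7→30, o=15→54, o=15→54, n=14→51.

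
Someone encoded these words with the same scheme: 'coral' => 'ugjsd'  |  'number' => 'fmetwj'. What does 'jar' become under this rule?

bsj

It's a constant shift of +18 (ROT18).
For jar: j+18=b, a+18=s, r+18=j.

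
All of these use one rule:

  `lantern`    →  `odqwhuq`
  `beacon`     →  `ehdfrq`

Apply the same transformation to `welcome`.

Compare letters: l→o is +3, a→d is +3, n→q is +3 — a constant shift. Each letter is shifted forward by 3 in the alphabet (a Caesar shift of +3).
For welcome: w+3=z, e+3=h, l+3=o, c+3=f, o+3=r, m+3=p, e+3=h.

zhofrph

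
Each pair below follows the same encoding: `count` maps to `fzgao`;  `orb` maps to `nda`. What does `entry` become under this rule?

The output letters match the input read backwards, each shifted +12: count reversed is tnuoc. Two steps: reverse the string, then apply a Caesar shift of +12.
On entry: reverse → yrtne; then shift: y+12=k, r+12=d, t+12=f, n+12=z, e+12=q.

kdfzq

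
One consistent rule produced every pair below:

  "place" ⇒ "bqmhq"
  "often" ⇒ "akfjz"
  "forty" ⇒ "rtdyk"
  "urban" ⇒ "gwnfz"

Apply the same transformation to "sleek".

eqqjw

Shifts by position in place: pos 0: p→b (+12), pos 1: l→q (+5), pos 2: a→m (+12), pos 3: c→h (+5) — repeating every 2. A repeating key of period 2 is used — shifts +12, +5 over and over.
For sleek: s+12=e, l+5=q, e+12=q, e+5=j, k+12=w.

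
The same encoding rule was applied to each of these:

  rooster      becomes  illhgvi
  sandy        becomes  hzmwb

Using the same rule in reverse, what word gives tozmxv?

Each pair mirrors across the alphabet (r↔i, o↔l, o↔l): positions sum to 25. This is the alphabet-reversal cipher (Atbash): a becomes z, b becomes y, etc.
Reversing it on tozmxv: t↔g, o↔l, z↔a, m↔n, x↔c, v↔e.

glance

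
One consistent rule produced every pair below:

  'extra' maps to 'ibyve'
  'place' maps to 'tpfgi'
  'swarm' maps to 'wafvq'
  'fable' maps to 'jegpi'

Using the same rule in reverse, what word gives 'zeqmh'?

valid

Shifts by position in extra: pos 0: e→i (+4), pos 1: x→b (+4), pos 2: t→y (+5), pos 3: r→v (+4), pos 4: a→e (+4) — repeating every 3. The shifts repeat in a cycle of length 3: positions 0,1,… shift by +4, +4, +5, then the pattern repeats.
Reversing it on zeqmh: z−4=v, e−4=a, q−5=l, m−4=i, h−4=d.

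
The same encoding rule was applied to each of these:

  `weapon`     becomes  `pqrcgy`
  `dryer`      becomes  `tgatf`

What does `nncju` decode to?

Read the word backwards and shift each letter +2.
Reversing it on nncju: shift back: n−2=l, n−2=l, c−2=a, j−2=h, u−2=s → llahs; then reverse → shall.

shall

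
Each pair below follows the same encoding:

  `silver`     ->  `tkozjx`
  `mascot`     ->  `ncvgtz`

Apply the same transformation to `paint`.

qclry

Letter i (0-indexed) is shifted by i+1, so successive shifts are 1, 2, 3, ….
Applying it to paint: p+1=q, a+2=c, i+3=l, n+4=r, t+5=y.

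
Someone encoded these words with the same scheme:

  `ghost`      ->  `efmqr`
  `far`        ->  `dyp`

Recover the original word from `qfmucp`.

Compare letters: g→e is +24, h→f is +24, o→m is +24 — a constant shift. Each letter is shifted forward by 24 in the alphabet (a Caesar shift of +24).
Decoding qfmucp: q−24=s, f−24=h, m−24=o, u−24=w, c−24=e, p−24=r.

shower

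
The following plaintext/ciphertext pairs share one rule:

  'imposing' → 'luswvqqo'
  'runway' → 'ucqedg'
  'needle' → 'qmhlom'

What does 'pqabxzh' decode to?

Shifts by position in imposing: pos 0: i→l (+3), pos 1: m→u (+8), pos 2: p→s (+3), pos 3: o→w (+8) — repeating every 2. A repeating key of period 2 is used — shifts +3, +8 over and over.
Reversing it on pqabxzh: p−3=m, q−8=i, a−3=x, b−8=t, x−3=u, z−8=r, h−3=e.

mixture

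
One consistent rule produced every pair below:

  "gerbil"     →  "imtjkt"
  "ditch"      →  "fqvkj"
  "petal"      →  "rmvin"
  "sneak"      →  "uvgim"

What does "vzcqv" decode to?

Shifts by position in gerbil: pos 0: g→i (+2), pos 1: e→m (+8), pos 2: r→t (+2), pos 3: b→j (+8) — repeating every 2. The shifts repeat in a cycle of length 2: positions 0,1,… shift by +2, +8, then the pattern repeats.
Decoding vzcqv: v−2=t, z−8=r, c−2=a, q−8=i, v−2=t.

trait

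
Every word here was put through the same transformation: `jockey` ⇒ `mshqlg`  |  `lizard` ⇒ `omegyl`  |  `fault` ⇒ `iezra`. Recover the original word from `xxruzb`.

utmost

In jockey: j→m is +3, o→s is +4, c→h is +5, k→q is +6 — the shift increases by 1 each position. The shift increases by 1 at each position, starting from +3: 3, 4, 5, ….
Decoding xxruzb: x−3=u, x−4=t, r−5=m, u−6=o, z−7=s, b−8=t.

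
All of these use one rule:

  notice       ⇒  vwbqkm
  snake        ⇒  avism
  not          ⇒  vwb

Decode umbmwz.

Compare letters: n→v is +8, o→w is +8, t→b is +8 — a constant shift. It's a constant shift of +8 (ROT8).
Undoing it on umbmwz: u−8=m, m−8=e, b−8=t, m−8=e, w−8=o, z−8=r.

meteor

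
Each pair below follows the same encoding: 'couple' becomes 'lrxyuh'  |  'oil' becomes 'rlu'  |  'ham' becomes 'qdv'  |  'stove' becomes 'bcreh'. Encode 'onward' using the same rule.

rwfdam

The rule splits by letter class: vowels +3, consonants +9.
Applying it to onward: o(vowel)+3=r, n(cons)+9=w, w(cons)+9=f, a(vowel)+3=d, r(cons)+9=a, d(cons)+9=m.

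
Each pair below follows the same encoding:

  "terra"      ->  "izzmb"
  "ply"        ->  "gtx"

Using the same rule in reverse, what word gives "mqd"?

vie

The output letters match the input read backwards, each shifted +8: terra reversed is arret. Read the word backwards and shift each letter +8.
Decoding mqd: shift back: m−8=e, q−8=i, d−8=v → eiv; then reverse → vie.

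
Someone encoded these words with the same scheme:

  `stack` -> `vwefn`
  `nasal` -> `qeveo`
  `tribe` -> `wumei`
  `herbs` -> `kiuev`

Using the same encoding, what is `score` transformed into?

vfsui

The shift depends on letter class: consonant s→v is +3, but vowel a→e is +4. The rule splits by letter class: vowels +4, consonants +3.
For score: s(cons)+3=v, c(cons)+3=f, o(vowel)+4=s, r(cons)+3=u, e(vowel)+4=i.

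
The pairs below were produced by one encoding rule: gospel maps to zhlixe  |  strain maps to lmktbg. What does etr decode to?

lay

Compare letters: g→z is +19, o→h is +19, s→l is +19 — a constant shift. Every letter moves 19 places later in the alphabet, wrapping around z→a.
Undoing it on etr: e−19=l, t−19=a, r−19=y.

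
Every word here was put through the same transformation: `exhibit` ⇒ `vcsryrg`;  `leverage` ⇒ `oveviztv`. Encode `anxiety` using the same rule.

zmcrvgb

Each pair mirrors across the alphabet (e↔v, x↔c, h↔s): positions sum to 25. This is the alphabet-reversal cipher (Atbash): a becomes z, b becomes y, etc.
Applying it to anxiety: a↔z, n↔m, x↔c, i↔r, e↔v, t↔g, y↔b.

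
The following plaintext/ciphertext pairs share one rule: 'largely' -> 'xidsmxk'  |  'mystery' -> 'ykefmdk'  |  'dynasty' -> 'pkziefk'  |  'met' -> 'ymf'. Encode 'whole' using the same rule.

The rule splits by letter class: vowels +8, consonants +12.
On whole: w(cons)+12=i, h(cons)+12=t, o(vowel)+8=w, l(cons)+12=x, e(vowel)+8=m.

itwxm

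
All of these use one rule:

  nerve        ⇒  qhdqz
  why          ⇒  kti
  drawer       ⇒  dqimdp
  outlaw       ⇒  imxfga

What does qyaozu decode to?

The output letters match the input read backwards, each shifted +12: nerve reversed is evren. Two steps: reverse the string, then apply a Caesar shift of +12.
Undoing it on qyaozu: shift back: q−12=e, y−12=m, a−12=o, o−12=c, z−12=n, u−12=i → emocni; then reverse → income.

income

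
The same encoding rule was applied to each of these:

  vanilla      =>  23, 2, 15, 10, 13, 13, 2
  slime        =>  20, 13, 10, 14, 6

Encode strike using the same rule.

Letters become their 1-based position plus 1 (so a→2, b→3, …).
On strike: s=19→20, t=20→21, r=18→19, i=9→10, k=11→12, e=5→6.

20, 21, 19, 10, 12, 6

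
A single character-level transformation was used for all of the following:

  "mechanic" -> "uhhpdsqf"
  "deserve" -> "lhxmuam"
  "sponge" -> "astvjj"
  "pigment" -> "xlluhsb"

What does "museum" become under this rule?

Shifts by position in mechanic: pos 0: m→u (+8), pos 1: e→h (+3), pos 2: c→h (+5), pos 3: h→p (+8), pos 4: a→d (+3), pos 5: n→s (+5) — repeating every 3. It's a Vigenère-style cipher with numeric key [8,3,5]: position i shifts by key[i mod 3].
On museum: m+8=u, u+3=x, s+5=x, e+8=m, u+3=x, m+5=r.

uxxmxr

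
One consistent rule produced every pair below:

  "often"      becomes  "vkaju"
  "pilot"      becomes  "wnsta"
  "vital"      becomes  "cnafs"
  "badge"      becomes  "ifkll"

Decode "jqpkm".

cliff

Shifts by position in often: pos 0: o→v (+7), pos 1: f→k (+5), pos 2: t→a (+7), pos 3: e→j (+5) — repeating every 2. A repeating key of period 2 is used — shifts +7, +5 over and over.
Undoing it on jqpkm: j−7=c, q−5=l, p−7=i, k−5=f, m−7=f.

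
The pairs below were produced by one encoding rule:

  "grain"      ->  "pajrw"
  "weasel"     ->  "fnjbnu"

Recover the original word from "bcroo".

stiff

It's a constant shift of +9 (ROT9).
Decoding bcroo: b−9=s, c−9=t, r−9=i, o−9=f, o−9=f.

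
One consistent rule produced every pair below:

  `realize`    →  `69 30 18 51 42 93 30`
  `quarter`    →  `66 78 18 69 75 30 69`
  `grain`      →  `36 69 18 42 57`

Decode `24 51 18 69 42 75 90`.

clarity

Each letter becomes 3×(its alphabet position, a=1..z=26) + 15.
Undoing it on 24 51 18 69 42 75 90: 24→(24−15)÷3=3=c, 51→(51−15)÷3=12=l, 18→(18−15)÷3=1=a, 69→(69−15)÷3=18=r, 42→(42−15)÷3=9=i, 75→(75−15)÷3=20=t, 90→(90−15)÷3=25=y.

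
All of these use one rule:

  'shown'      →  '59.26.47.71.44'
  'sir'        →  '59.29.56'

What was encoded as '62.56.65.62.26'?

s(#19)→59 and h(#8)→26: differences scale by 3, so n = 3·pos + 2. Each letter becomes 3×(its alphabet position, a=1..z=26) + 2.
Undoing it on 62.56.65.62.26: 62→(62−2)÷3=20=t, 56→(56−2)÷3=18=r, 65→(65−2)÷3=21=u, 62→(62−2)÷3=20=t, 26→(26−2)÷3=8=h.

truth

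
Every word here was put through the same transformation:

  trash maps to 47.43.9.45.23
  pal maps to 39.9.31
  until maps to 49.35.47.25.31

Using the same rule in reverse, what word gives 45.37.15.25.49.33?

t(#20)→47 and r(#18)→43: differences scale by 2, so n = 2·pos + 7. The formula is n = 2×(alphabet index, a=1) + 7.
Decoding 45.37.15.25.49.33: 45→(45−7)÷2=19=s, 37→(37−7)÷2=15=o, 15→(15−7)÷2=4=d, 25→(25−7)÷2=9=i, 49→(49−7)÷2=21=u, 33→(33−7)÷2=13=m.

sodium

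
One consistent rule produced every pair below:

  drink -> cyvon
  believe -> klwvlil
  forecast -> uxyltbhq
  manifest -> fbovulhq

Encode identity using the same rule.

vcloqvqj

This is an affine cipher: with a=0,…,z=25, each position x becomes (9x+1) mod 26.
For identity: i(8)→9·8+1≡21=v; d(3)→9·3+1≡2=c; e(4)→9·4+1≡11=l; n(13)→9·13+1≡14=o; t(19)→9·19+1≡16=q; i(8)→9·8+1≡21=v; t(19)→9·19+1≡16=q; y(24)→9·24+1≡9=j (all mod 26).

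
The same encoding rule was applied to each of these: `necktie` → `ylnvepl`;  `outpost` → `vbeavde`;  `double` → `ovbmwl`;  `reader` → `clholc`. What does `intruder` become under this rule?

pyecbolc

Vowels shift forward by 7 and consonants shift forward by 11.
On intruder: i(vowel)+7=p, n(cons)+11=y, t(cons)+11=e, r(cons)+11=c, u(vowel)+7=b, d(cons)+11=o, e(vowel)+7=l, r(cons)+11=c.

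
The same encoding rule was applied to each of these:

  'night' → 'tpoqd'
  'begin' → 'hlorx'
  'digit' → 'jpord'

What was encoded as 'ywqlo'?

spice

In night: n→t is +6, i→p is +7, g→o is +8, h→q is +9 — the shift increases by 1 each position. The shift increases by 1 at each position, starting from +6: 6, 7, 8, ….
Undoing it on ywqlo: y−6=s, w−7=p, q−8=i, l−9=c, o−10=e.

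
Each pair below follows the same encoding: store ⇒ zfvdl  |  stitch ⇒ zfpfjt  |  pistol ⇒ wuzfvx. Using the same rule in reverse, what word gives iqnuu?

Shifts by position in store: pos 0: s→z (+7), pos 1: t→f (+12), pos 2: o→v (+7), pos 3: r→d (+12) — repeating every 2. The shifts repeat in a cycle of length 2: positions 0,1,… shift by +7, +12, then the pattern repeats.
Reversing it on iqnuu: i−7=b, q−12=e, n−7=g, u−12=i, u−7=n.

begin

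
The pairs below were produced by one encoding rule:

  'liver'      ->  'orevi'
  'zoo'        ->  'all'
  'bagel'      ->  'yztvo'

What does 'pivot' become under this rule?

krelg

Each pair mirrors across the alphabet (l↔o, i↔r, v↔e): positions sum to 25. Letters are reflected about the middle of the alphabet (position → 25−position): Atbash.
Applying it to pivot: p↔k, i↔r, v↔e, o↔l, t↔g.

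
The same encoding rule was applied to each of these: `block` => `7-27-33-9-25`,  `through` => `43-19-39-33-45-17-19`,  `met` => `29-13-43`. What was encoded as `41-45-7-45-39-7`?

suburb

The formula is n = 2×(alphabet index, a=1) + 3.
Reversing it on 41-45-7-45-39-7: 41→(41−3)÷2=19=s, 45→(45−3)÷2=21=u, 7→(7−3)÷2=2=b, 45→(45−3)÷2=21=u, 39→(39−3)÷2=18=r, 7→(7−3)÷2=2=b.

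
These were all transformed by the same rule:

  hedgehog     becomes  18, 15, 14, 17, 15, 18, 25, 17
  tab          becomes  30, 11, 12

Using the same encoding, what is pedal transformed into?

26, 15, 14, 11, 22

h is letter #8 and maps to 18: an offset of 10. Letters become their 1-based position plus 10 (so a→11, b→12, …).
For pedal: p=16→26, e=5→15, d=4→14, a=1→11, l=12→22.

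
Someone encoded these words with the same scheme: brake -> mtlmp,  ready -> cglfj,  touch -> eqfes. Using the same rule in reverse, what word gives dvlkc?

Shifts by position in brake: pos 0: b→m (+11), pos 1: r→t (+2), pos 2: a→l (+11), pos 3: k→m (+2) — repeating every 2. It's a Vigenère-style cipher with numeric key [11,2]: position i shifts by key[i mod 2].
Reversing it on dvlkc: d−11=s, v−2=t, l−11=a, k−2=i, c−11=r.

stair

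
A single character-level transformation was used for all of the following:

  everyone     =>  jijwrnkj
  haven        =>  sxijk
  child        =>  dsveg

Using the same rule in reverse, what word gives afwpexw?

e(4)→j(9) and v(21)→i(8) fit y≡3x+23 (mod 26); the inverse of 3 mod 26 is 9. This is an affine cipher: with a=0,…,z=25, each position x becomes (3x+23) mod 26.
Undoing it on afwpexw: a(0)→9·(0−23)≡1=b; f(5)→9·(5−23)≡20=u; w(22)→9·(22−23)≡17=r; p(15)→9·(15−23)≡6=g; e(4)→9·(4−23)≡11=l; x(23)→9·(23−23)≡0=a; w(22)→9·(22−23)≡17=r (all mod 26).

burglar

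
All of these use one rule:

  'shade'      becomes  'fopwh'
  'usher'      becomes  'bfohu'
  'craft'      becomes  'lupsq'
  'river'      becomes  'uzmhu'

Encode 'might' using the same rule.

Each letter's alphabet position (a=0..z=25) is mapped through 11·x+15 mod 26 — an affine cipher.
On might: m(12)→11·12+15≡17=r; i(8)→11·8+15≡25=z; g(6)→11·6+15≡3=d; h(7)→11·7+15≡14=o; t(19)→11·19+15≡16=q (all mod 26).

rzdoq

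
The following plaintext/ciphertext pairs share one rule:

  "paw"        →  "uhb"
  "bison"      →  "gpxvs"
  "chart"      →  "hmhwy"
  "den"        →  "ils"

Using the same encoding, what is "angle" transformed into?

The shift depends on letter class: consonant p→u is +5, but vowel a→h is +7. Two shifts are in play — +7 for a/e/i/o/u, +5 for every other letter.
For angle: a(vowel)+7=h, n(cons)+5=s, g(cons)+5=l, l(cons)+5=q, e(vowel)+7=l.

hslql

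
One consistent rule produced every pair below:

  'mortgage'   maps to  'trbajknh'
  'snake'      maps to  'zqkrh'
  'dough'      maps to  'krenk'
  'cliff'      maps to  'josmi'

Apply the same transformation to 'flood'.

moyvg

Shifts by position in mortgage: pos 0: m→t (+7), pos 1: o→r (+3), pos 2: r→b (+10), pos 3: t→a (+7), pos 4: g→j (+3), pos 5: a→k (+10) — repeating every 3. The shifts repeat in a cycle of length 3: positions 0,1,… shift by +7, +3, +10, then the pattern repeats.
On flood: f+7=m, l+3=o, o+10=y, o+7=v, d+3=g.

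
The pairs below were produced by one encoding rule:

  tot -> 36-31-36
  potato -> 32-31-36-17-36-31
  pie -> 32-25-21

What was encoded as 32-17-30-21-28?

panel

t is letter #20 and maps to 36: an offset of 16. The number is (letter's place in the alphabet, a=1) + 16.
Undoing it on 32-17-30-21-28: 32→(32−16)÷1=16=p, 17→(17−16)÷1=1=a, 30→(30−16)÷1=14=n, 21→(21−16)÷1=5=e, 28→(28−16)÷1=12=l.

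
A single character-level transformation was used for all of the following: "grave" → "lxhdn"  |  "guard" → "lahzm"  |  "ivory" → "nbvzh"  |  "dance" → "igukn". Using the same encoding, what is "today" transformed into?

yukih

In grave: g→l is +5, r→x is +6, a→h is +7, v→d is +8 — the shift increases by 1 each position. The shift increases by 1 at each position, starting from +5: 5, 6, 7, ….
On today: t+5=y, o+6=u, d+7=k, a+8=i, y+9=h.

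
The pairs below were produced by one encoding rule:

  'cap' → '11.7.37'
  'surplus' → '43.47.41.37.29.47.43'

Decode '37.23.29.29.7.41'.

pillar

c(#3)→11 and a(#1)→7: differences scale by 2, so n = 2·pos + 5. Each letter becomes 2×(its alphabet position, a=1..z=26) + 5.
Decoding 37.23.29.29.7.41: 37→(37−5)÷2=16=p, 23→(23−5)÷2=9=i, 29→(29−5)÷2=12=l, 29→(29−5)÷2=12=l, 7→(7−5)÷2=1=a, 41→(41−5)÷2=18=r.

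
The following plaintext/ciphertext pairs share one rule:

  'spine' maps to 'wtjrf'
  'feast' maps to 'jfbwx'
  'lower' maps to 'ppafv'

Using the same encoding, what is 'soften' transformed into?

The shift depends on letter class: consonant s→w is +4, but vowel i→j is +1. Two shifts are in play — +1 for a/e/i/o/u, +4 for every other letter.
For soften: s(cons)+4=w, o(vowel)+1=p, f(cons)+4=j, t(cons)+4=x, e(vowel)+1=f, n(cons)+4=r.

wpjxfr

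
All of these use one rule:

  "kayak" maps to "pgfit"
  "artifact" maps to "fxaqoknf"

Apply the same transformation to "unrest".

ztymbd

The shift increases by 1 at each position, starting from +5: 5, 6, 7, ….
Applying it to unrest: u+5=z, n+6=t, r+7=y, e+8=m, s+9=b, t+10=d.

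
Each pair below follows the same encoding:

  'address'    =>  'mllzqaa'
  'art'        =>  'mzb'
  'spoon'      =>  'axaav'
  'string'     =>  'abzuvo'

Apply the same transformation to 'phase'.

xpmaq

The shift depends on letter class: consonant d→l is +8, but vowel a→m is +12. The rule splits by letter class: vowels +12, consonants +8.
On phase: p(cons)+8=x, h(cons)+8=p, a(vowel)+12=m, s(cons)+8=a, e(vowel)+12=q.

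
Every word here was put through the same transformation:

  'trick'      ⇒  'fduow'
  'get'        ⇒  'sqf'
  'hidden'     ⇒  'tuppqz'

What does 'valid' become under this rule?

Compare letters: t→f is +12, r→d is +12, i→u is +12 — a constant shift. Every letter moves 12 places later in the alphabet, wrapping around z→a.
On valid: v+12=h, a+12=m, l+12=x, i+12=u, d+12=p.

hmxup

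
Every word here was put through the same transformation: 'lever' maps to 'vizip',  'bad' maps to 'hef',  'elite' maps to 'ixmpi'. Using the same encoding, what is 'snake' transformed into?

ioerw

The output letters match the input read backwards, each shifted +4: lever reversed is revel. The word is reversed, then every letter is shifted forward by 4.
For snake: reverse → ekans; then shift: e+4=i, k+4=o, a+4=e, n+4=r, s+4=w.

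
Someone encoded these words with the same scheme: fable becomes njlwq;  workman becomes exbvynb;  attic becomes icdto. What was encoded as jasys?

In fable: f→n is +8, a→j is +9, b→l is +10, l→w is +11 — the shift increases by 1 each position. Each letter shifts forward by (position + 8), i.e. 8, 9, 10, … — the shift grows by one for each successive letter.
Reversing it on jasys: j−8=b, a−9=r, s−10=i, y−11=n, s−12=g.

bring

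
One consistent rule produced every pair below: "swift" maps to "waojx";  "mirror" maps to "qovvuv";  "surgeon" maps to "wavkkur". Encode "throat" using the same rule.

The shift depends on letter class: consonant s→w is +4, but vowel i→o is +6. Vowels shift forward by 6 and consonants shift forward by 4.
For throat: t(cons)+4=x, h(cons)+4=l, r(cons)+4=v, o(vowel)+6=u, a(vowel)+6=g, t(cons)+4=x.

xlvugx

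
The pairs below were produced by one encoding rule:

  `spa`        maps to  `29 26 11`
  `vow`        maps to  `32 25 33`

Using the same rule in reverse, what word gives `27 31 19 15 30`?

s is letter #19 and maps to 29: an offset of 10. Letters become their 1-based position plus 10 (so a→11, b→12, …).
Reversing it on 27 31 19 15 30: 27→(27−10)÷1=17=q, 31→(31−10)÷1=21=u, 19→(19−10)÷1=9=i, 15→(15−10)÷1=5=e, 30→(30−10)÷1=20=t.

quiet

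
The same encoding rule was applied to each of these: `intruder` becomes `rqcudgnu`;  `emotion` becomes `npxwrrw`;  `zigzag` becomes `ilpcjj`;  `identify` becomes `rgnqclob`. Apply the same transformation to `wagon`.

Shifts by position in intruder: pos 0: i→r (+9), pos 1: n→q (+3), pos 2: t→c (+9), pos 3: r→u (+3) — repeating every 2. It's a Vigenère-style cipher with numeric key [9,3]: position i shifts by key[i mod 2].
Applying it to wagon: w+9=f, a+3=d, g+9=p, o+3=r, n+9=w.

fdprw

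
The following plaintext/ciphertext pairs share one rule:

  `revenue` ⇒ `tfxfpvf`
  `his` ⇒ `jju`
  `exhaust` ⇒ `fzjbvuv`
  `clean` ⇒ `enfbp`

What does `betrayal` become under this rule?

The shift depends on letter class: consonant r→t is +2, but vowel e→f is +1. Vowels shift forward by 1 and consonants shift forward by 2.
Applying it to betrayal: b(cons)+2=d, e(vowel)+1=f, t(cons)+2=v, r(cons)+2=t, a(vowel)+1=b, y(cons)+2=a, a(vowel)+1=b, l(cons)+2=n.

dfvtbabn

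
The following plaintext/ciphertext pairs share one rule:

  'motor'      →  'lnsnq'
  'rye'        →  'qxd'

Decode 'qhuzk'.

This is a Caesar cipher with shift 25.
Decoding qhuzk: q−25=r, h−25=i, u−25=v, z−25=a, k−25=l.

rival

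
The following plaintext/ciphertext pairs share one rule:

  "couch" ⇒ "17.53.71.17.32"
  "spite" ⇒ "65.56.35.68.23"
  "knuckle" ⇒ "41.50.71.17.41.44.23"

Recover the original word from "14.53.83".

c(#3)→17 and o(#15)→53: differences scale by 3, so n = 3·pos + 8. With a=1..z=26, the number is 3·pos + 8.
Decoding 14.53.83: 14→(14−8)÷3=2=b, 53→(53−8)÷3=15=o, 83→(83−8)÷3=25=y.

boy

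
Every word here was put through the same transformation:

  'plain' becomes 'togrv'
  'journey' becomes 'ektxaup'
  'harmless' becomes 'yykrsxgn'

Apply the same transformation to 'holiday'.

Read the word backwards and shift each letter +6.
Applying it to holiday: reverse → yadiloh; then shift: y+6=e, a+6=g, d+6=j, i+6=o, l+6=r, o+6=u, h+6=n.

egjorun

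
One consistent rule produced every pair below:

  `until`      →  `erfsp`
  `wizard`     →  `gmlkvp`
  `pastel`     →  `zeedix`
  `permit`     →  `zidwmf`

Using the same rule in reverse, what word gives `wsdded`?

mortar

The shifts repeat in a cycle of length 3: positions 0,1,… shift by +10, +4, +12, then the pattern repeats.
Undoing it on wsdded: w−10=m, s−4=o, d−12=r, d−10=t, e−4=a, d−12=r.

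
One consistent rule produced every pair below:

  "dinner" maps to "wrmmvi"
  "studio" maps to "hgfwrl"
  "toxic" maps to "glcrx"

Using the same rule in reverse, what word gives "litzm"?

Each pair mirrors across the alphabet (d↔w, i↔r, n↔m): positions sum to 25. This is the alphabet-reversal cipher (Atbash): a becomes z, b becomes y, etc.
Undoing it on litzm: l↔o, i↔r, t↔g, z↔a, m↔n.

organ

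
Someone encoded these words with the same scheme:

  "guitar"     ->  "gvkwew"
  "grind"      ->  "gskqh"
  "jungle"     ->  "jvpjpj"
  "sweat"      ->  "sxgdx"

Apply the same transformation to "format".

fptpey

In guitar: g→g is +0, u→v is +1, i→k is +2, t→w is +3 — the shift increases by 1 each position. The shift increases by 1 at each position, starting from +0: 0, 1, 2, ….
On format: f+0=f, o+1=p, r+2=t, m+3=p, a+4=e, t+5=y.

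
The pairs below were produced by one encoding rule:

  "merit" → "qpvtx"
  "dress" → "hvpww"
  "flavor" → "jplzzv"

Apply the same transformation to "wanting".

alrxtrk

The shift depends on letter class: consonant m→q is +4, but vowel e→p is +11. Two shifts are in play — +11 for a/e/i/o/u, +4 for every other letter.
Applying it to wanting: w(cons)+4=a, a(vowel)+11=l, n(cons)+4=r, t(cons)+4=x, i(vowel)+11=t, n(cons)+4=r, g(cons)+4=k.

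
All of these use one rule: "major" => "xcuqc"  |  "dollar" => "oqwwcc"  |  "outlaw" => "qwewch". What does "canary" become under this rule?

The shift depends on letter class: consonant m→x is +11, but vowel a→c is +2. The rule splits by letter class: vowels +2, consonants +11.
Applying it to canary: c(cons)+11=n, a(vowel)+2=c, n(cons)+11=y, a(vowel)+2=c, r(cons)+11=c, y(cons)+11=j.

ncyccj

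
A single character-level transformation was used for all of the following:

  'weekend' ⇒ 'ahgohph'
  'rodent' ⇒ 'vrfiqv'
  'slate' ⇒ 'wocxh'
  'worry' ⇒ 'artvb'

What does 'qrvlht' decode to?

Shifts by position in weekend: pos 0: w→a (+4), pos 1: e→h (+3), pos 2: e→g (+2), pos 3: k→o (+4), pos 4: e→h (+3), pos 5: n→p (+2) — repeating every 3. A repeating key of period 3 is used — shifts +4, +3, +2 over and over.
Decoding qrvlht: q−4=m, r−3=o, v−2=t, l−4=h, h−3=e, t−2=r.

mother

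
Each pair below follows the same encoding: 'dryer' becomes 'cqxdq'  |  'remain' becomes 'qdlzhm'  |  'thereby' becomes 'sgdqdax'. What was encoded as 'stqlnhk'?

Compare letters: d→c is +25, r→q is +25, y→x is +25 — a constant shift. Each letter is shifted forward by 25 in the alphabet (a Caesar shift of +25).
Reversing it on stqlnhk: s−25=t, t−25=u, q−25=r, l−25=m, n−25=o, h−25=i, k−25=l.

turmoil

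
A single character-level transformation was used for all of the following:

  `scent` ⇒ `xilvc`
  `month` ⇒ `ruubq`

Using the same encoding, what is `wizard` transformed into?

bogian

Letter i (0-indexed) is shifted by i+5, so successive shifts are 5, 6, 7, ….
For wizard: w+5=b, i+6=o, z+7=g, a+8=i, r+9=a, d+10=n.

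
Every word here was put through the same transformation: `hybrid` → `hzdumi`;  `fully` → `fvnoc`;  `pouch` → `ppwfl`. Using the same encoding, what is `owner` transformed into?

In hybrid: h→h is +0, y→z is +1, b→d is +2, r→u is +3 — the shift increases by 1 each position. Each letter shifts forward by its position index (0, 1, 2, …) — the shift grows by one for each successive letter.
On owner: o+0=o, w+1=x, n+2=p, e+3=h, r+4=v.

oxphv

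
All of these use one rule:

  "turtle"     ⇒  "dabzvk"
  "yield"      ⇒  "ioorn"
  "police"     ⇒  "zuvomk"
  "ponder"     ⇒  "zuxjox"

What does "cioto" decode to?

Shifts by position in turtle: pos 0: t→d (+10), pos 1: u→a (+6), pos 2: r→b (+10), pos 3: t→z (+6) — repeating every 2. A repeating key of period 2 is used — shifts +10, +6 over and over.
Undoing it on cioto: c−10=s, i−6=c, o−10=e, t−6=n, o−10=e.

scene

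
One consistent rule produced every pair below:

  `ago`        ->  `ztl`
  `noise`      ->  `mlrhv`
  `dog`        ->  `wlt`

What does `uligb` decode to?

Each pair mirrors across the alphabet (a↔z, g↔t, o↔l): positions sum to 25. Letters are reflected about the middle of the alphabet (position → 25−position): Atbash.
Decoding uligb: u↔f, l↔o, i↔r, g↔t, b↔y.

forty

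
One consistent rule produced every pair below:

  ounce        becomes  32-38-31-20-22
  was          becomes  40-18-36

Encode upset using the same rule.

38-33-36-22-37

o is letter #15 and maps to 32: an offset of 17. Letters become their 1-based position plus 17 (so a→18, b→19, …).
On upset: u=21→38, p=16→33, s=19→36, e=5→22, t=20→37.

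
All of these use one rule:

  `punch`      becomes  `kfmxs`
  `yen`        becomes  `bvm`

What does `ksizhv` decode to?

phrase

Letters are reflected about the middle of the alphabet (position → 25−position): Atbash.
Undoing it on ksizhv: k↔p, s↔h, i↔r, z↔a, h↔s, v↔e.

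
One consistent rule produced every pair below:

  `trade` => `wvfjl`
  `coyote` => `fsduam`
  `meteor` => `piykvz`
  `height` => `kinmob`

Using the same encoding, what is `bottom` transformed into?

In trade: t→w is +3, r→v is +4, a→f is +5, d→j is +6 — the shift increases by 1 each position. The shift increases by 1 at each position, starting from +3: 3, 4, 5, ….
On bottom: b+3=e, o+4=s, t+5=y, t+6=z, o+7=v, m+8=u.

esyzvu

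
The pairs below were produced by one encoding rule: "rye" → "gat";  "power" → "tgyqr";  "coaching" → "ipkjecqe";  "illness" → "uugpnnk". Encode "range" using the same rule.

gipct

The output letters match the input read backwards, each shifted +2: rye reversed is eyr. The word is reversed, then every letter is shifted forward by 2.
Applying it to range: reverse → egnar; then shift: e+2=g, g+2=i, n+2=p, a+2=c, r+2=t.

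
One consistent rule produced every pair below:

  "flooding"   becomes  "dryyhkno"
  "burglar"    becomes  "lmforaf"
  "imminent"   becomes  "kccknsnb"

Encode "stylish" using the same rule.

f(5)→d(3) and l(11)→r(17) fit y≡11x+0 (mod 26); the inverse of 11 mod 26 is 19. This is an affine cipher: with a=0,…,z=25, each position x becomes (11x+0) mod 26.
Applying it to stylish: s(18)→11·18+0≡16=q; t(19)→11·19+0≡1=b; y(24)→11·24+0≡4=e; l(11)→11·11+0≡17=r; i(8)→11·8+0≡10=k; s(18)→11·18+0≡16=q; h(7)→11·7+0≡25=z (all mod 26).

qberkqz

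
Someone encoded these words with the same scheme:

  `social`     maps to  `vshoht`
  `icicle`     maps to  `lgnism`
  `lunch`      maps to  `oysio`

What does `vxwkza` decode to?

In social: s→v is +3, o→s is +4, c→h is +5, i→o is +6 — the shift increases by 1 each position. Letter i (0-indexed) is shifted by i+3, so successive shifts are 3, 4, 5, ….
Undoing it on vxwkza: v−3=s, x−4=t, w−5=r, k−6=e, z−7=s, a−8=s.

stress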